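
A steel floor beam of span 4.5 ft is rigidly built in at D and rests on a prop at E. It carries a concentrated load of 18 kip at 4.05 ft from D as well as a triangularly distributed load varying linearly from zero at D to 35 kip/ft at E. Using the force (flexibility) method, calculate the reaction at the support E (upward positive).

R_E = 58.62 kip

Take the reaction at E as the redundant and release it; the primary structure is a cantilever fixed at D.
Deflection at E on the released cantilever, summing each load's contribution:
  point load 18 at a = 4.05: Pa²(3L − a)/(6EI) = 465/EI
  triangular load, peak 35 at the free end: 11w₀L⁴/(120EI) = 1316/EI
  δ_0 = 1781/EI
Tip deflection under a unit load at E: L³/(3EI) = 30.38/EI.
The prop prevents deflection at E: R_E = δ_0/δ_{EE} = 1781/30.38 = 58.62 kip.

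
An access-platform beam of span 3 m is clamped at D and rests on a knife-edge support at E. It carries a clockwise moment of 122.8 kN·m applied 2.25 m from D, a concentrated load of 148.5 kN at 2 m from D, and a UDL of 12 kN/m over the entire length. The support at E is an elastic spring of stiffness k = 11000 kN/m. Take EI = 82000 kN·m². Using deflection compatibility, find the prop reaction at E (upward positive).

Take the reaction at E as the redundant and release it; the primary structure is a cantilever fixed at D.
Free-end deflection of the primary structure under the applied loading (downward +):
  clockwise couple 122.8 at a = 2.25: M₀a(2L − a)/(2EI) = 518.1/EI
  point load 148.5 at a = 2: Pa²(3L − a)/(6EI) = 693/EI
  UDL 12: wL⁴/(8EI) = 121.5/EI
  δ_0 = 1333/EI
Tip deflection under a unit load at E: L³/(3EI) = 9/EI.
With EI = 82000 kN·m²: δ_0 = 0.016251 m and δ_{EE} = 0.00011 m/kN.
Compatibility — the spring shortens by R_E/k under the reaction it provides: δ_0 − R_E·δ_{EE} = R_E/k. With 1/k = 0.000091 m/kN, R_E = δ_0 / (δ_{EE} + 1/k) = 0.016251 / (0.00011 + 0.000091) = 80.98 kN.

R_E = 80.98 kN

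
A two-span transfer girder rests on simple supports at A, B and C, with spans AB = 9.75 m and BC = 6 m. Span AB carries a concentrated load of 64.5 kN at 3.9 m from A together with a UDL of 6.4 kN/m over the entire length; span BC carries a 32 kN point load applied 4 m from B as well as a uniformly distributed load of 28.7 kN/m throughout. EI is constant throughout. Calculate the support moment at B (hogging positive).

M_B = 172.5 kN·m

Take M_B as the redundant. Released structure: two simple spans AB and BC with a hinge at B.
Discontinuity in slope at B on the released structure — sum the simple-span end rotations:
  span AB: point load 64.5 at a = 3.9: Pab(L + a)/(6LEI) = 343.4/EI
  span AB: UDL 6.4: wL³/(24EI) = 247.2/EI
  span BC: point load 32 at a = 4: Pab(L + b)/(6LEI) = 56.89/EI
  span BC: UDL 28.7: wL³/(24EI) = 258.3/EI
  relative rotation θ_0 = (590.5 + 315.2)/EI = 905.7/EI
A unit hogging moment at B produces rotation L₁/(3EI) + L₂/(3EI) = 5.25/EI.
Slope continuity at B: θ_0 = M_B·5.25/EI, so M_B = 905.7/5.25 = 172.5 kN·m (hogging).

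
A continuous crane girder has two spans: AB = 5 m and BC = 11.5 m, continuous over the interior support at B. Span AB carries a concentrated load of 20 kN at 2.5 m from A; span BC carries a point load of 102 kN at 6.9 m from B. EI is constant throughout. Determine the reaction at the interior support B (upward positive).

R_B = 91.84 kN

Take M_B as the redundant. Released structure: two simple spans AB and BC with a hinge at B.
Rotations at B on the released spans (each span's end-slope, ×1/EI):
  span AB: point load 20 at a = 2.5: Pab(L + a)/(6LEI) = 31.25/EI
  span BC: point load 102 at a = 6.9: Pab(L + b)/(6LEI) = 755.4/EI
  relative rotation θ_0 = (31.25 + 755.4)/EI = 786.7/EI
A unit hogging moment at B produces rotation L₁/(3EI) + L₂/(3EI) = 5.5/EI.
Compatibility: M_B·(L₁+L₂)/(3EI) = θ_0, giving M_B = 143 kN·m (hogging).
Span AB, ΣM about A with M_B applied at B: R_B^{AB}·5 = 50 + 143, so R_B^{AB} = 38.61 kN and R_A = 20 − 38.61 = -18.61 kN.
Span BC, ΣM about C: R_B^{BC}·11.5 = 469.2 + 143, so R_B^{BC} = 53.24 kN and R_C = 102 − 53.24 = 48.76 kN.
R_B = 38.61 + 53.24 = 91.84 kN.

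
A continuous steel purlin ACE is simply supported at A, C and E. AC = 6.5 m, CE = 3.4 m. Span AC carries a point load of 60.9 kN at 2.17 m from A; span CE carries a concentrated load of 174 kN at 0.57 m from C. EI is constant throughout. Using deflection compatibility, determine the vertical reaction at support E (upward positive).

R_E = 10.19 kN

Release continuity at C by inserting a hinge; the redundant is the internal moment M_C. The primary structure is two simply-supported spans AC and CE.
Discontinuity in slope at C on the released structure — sum the simple-span end rotations:
  span AC: point load 60.9 at a = 2.17: Pab(L + a)/(6LEI) = 127.2/EI
  span CE: point load 174 at a = 0.57: Pab(L + b)/(6LEI) = 85.72/EI
  relative rotation θ_0 = (127.2 + 85.72)/EI = 212.9/EI
A unit hogging moment at C produces rotation L₁/(3EI) + L₂/(3EI) = 3.3/EI.
Compatibility: M_C·(L₁+L₂)/(3EI) = θ_0, giving M_C = 64.52 kN·m (hogging).
Span CE, ΣM about E: R_C^{CE}·3.4 = 492.4 + 64.52, so R_C^{CE} = 163.8 kN and R_E = 174 − 163.8 = 10.19 kN.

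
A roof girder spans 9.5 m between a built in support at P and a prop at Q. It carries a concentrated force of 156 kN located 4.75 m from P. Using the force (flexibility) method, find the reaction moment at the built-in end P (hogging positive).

Take the reaction at Q as the redundant and release it; the primary structure is a cantilever fixed at P.
Free-end deflection of the primary structure under the applied loading (downward +):
  point load 156 at a = 4.75: Pa²(3L − a)/(6EI) = 13932/EI
Tip deflection under a unit load at Q: L³/(3EI) = 285.8/EI.
The prop prevents deflection at Q: R_Q = δ_0/δ_{QQ} = 13932/285.8 = 48.75 kN.
Moment equilibrium about P: M_P = Σ(load moments about P) − R_Q·L = 741 − 48.75×9.5 = 277.9 kN·m.

M_P = 277.9 kN·m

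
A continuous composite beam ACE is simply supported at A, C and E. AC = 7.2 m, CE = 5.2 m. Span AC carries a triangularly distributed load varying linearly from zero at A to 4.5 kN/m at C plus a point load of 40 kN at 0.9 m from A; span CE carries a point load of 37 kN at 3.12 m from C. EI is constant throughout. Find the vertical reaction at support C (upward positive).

Release continuity at C by inserting a hinge; the redundant is the internal moment M_C. The primary structure is two simply-supported spans AC and CE.
Rotations at C on the released spans (each span's end-slope, ×1/EI):
  span AC: triangular load, peak 4.5: w₀L³/(45EI) = 37.32/EI
  span AC: point load 40 at a = 0.9: Pab(L + a)/(6LEI) = 42.52/EI
  span CE: point load 37 at a = 3.12: Pab(L + b)/(6LEI) = 56.03/EI
  relative rotation θ_0 = (79.85 + 56.03)/EI = 135.9/EI
A unit hogging moment at C produces rotation L₁/(3EI) + L₂/(3EI) = 4.133/EI.
Compatibility: M_C·(L₁+L₂)/(3EI) = θ_0, giving M_C = 32.87 kN·m (hogging).
Span AC, ΣM about A with M_C applied at C: R_C^{AC}·7.2 = 113.8 + 32.87, so R_C^{AC} = 20.37 kN and R_A = 56.2 − 20.37 = 35.83 kN.
Span CE, ΣM about E: R_C^{CE}·5.2 = 76.96 + 32.87, so R_C^{CE} = 21.12 kN and R_E = 37 − 21.12 = 15.88 kN.
R_C = 20.37 + 21.12 = 41.49 kN.

R_C = 41.49 kN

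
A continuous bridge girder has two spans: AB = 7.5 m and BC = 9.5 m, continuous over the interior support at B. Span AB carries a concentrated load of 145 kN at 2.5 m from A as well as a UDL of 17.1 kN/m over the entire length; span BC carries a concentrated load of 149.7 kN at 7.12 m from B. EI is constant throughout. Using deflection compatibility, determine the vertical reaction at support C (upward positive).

R_C = 89.31 kN

Insert a hinge at B; M_B is the redundant, and each span becomes simply supported.
Rotations at B on the released spans (each span's end-slope, ×1/EI):
  span AB: point load 145 at a = 2.5: Pab(L + a)/(6LEI) = 402.8/EI
  span AB: UDL 17.1: wL³/(24EI) = 300.6/EI
  span BC: point load 149.7 at a = 7.12: Pab(L + b)/(6LEI) = 528.7/EI
  relative rotation θ_0 = (703.4 + 528.7)/EI = 1232/EI
A unit hogging moment at B produces rotation L₁/(3EI) + L₂/(3EI) = 5.667/EI.
Compatibility: M_B·(L₁+L₂)/(3EI) = θ_0, giving M_B = 217.4 kN·m (hogging).
Span BC, ΣM about C: R_B^{BC}·9.5 = 356.3 + 217.4, so R_B^{BC} = 60.39 kN and R_C = 149.7 − 60.39 = 89.31 kN.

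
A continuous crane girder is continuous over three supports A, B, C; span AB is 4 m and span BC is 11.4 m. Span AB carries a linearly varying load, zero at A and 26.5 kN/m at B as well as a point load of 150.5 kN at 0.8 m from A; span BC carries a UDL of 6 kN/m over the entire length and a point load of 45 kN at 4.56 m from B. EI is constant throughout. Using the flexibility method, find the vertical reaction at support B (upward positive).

R_B = 183.2 kN

Insert a hinge at B; M_B is the redundant, and each span becomes simply supported.
End slopes at the hinge B, treating each span as simply supported:
  span AB: triangular load, peak 26.5: w₀L³/(45EI) = 37.69/EI
  span AB: point load 150.5 at a = 0.8: Pab(L + a)/(6LEI) = 77.06/EI
  span BC: UDL 6: wL³/(24EI) = 370.4/EI
  span BC: point load 45 at a = 4.56: Pab(L + b)/(6LEI) = 374.3/EI
  relative rotation θ_0 = (114.7 + 744.7)/EI = 859.4/EI
A unit hogging moment at B produces rotation L₁/(3EI) + L₂/(3EI) = 5.133/EI.
Slope continuity at B: θ_0 = M_B·5.133/EI, so M_B = 859.4/5.133 = 167.4 kN·m (hogging).
Span AB, ΣM about A with M_B applied at B: R_B^{AB}·4 = 261.7 + 167.4, so R_B^{AB} = 107.3 kN and R_A = 203.5 − 107.3 = 96.21 kN.
Span BC, ΣM about C: R_B^{BC}·11.4 = 697.7 + 167.4, so R_B^{BC} = 75.89 kN and R_C = 113.4 − 75.89 = 37.51 kN.
R_B = 107.3 + 75.89 = 183.2 kN.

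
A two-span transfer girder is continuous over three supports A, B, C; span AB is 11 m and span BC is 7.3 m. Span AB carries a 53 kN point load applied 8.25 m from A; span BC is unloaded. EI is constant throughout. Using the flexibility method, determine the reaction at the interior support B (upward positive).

Insert a hinge at B; M_B is the redundant, and each span becomes simply supported.
End slopes at the hinge B, treating each span as simply supported:
  span AB: point load 53 at a = 8.25: Pab(L + a)/(6LEI) = 350.7/EI
  relative rotation θ_0 = (350.7 + 0)/EI = 350.7/EI
A unit hogging moment at B produces rotation L₁/(3EI) + L₂/(3EI) = 6.1/EI.
Slope continuity at B: θ_0 = M_B·6.1/EI, so M_B = 350.7/6.1 = 57.49 kN·m (hogging).
Span AB, ΣM about A with M_B applied at B: R_B^{AB}·11 = 437.2 + 57.49, so R_B^{AB} = 44.98 kN and R_A = 53 − 44.98 = 8.023 kN.
Span BC, ΣM about C: R_B^{BC}·7.3 = 0 + 57.49, so R_B^{BC} = 7.876 kN and R_C = 0 − 7.876 = -7.876 kN.
R_B = 44.98 + 7.876 = 52.85 kN.

R_B = 52.85 kN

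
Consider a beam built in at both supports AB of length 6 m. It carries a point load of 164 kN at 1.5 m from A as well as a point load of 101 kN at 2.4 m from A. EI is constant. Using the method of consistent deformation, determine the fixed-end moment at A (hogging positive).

M_A = 225.6 kN·m

Take the two fixed-end moments M_A, M_B as redundants; the released structure is the simple span AB.
End rotations of the released simple span under the applied load (×1/EI):
  at A: point load 164 at a = 1.5: Pab(L + b)/(6LEI) = 322.9/EI
  at B: point load 164 at a = 1.5: Pab(L + a)/(6LEI) = 230.6/EI
  at A: point load 101 at a = 2.4: Pab(L + b)/(6LEI) = 232.7/EI
  at B: point load 101 at a = 2.4: Pab(L + a)/(6LEI) = 203.6/EI
  θ_A0 = 555.6/EI,  θ_B0 = 434.2/EI
Flexibility coefficients: a unit moment at one end gives L/(3EI) there and L/(6EI) at the far end, so f₁₁ = f₂₂ = 2/EI and f₁₂ = f₂₁ = 1/EI.
Compatibility — zero rotation at each built-in end:
  2 M_A + 1 M_B = 555.6
  1 M_A + 2 M_B = 434.2
Solving the pair gives M_A = 225.6 kN·m and M_B = 104.3 kN·m (hogging).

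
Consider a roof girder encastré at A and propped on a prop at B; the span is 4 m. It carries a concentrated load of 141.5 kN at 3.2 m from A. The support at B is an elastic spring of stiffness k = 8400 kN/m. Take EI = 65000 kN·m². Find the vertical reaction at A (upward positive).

Take the reaction at B as the redundant and release it; the primary structure is a cantilever fixed at A.
Free-end deflection of the primary structure under the applied loading (downward +):
  point load 141.5 at a = 3.2: Pa²(3L − a)/(6EI) = 2125/EI
Tip deflection under a unit load at B: L³/(3EI) = 21.33/EI.
With EI = 65000 kN·m²: δ_0 = 0.032694 m and δ_{BB} = 0.000328 m/kN.
Compatibility — the spring shortens by R_B/k under the reaction it provides: δ_0 − R_B·δ_{BB} = R_B/k. With 1/k = 0.000119 m/kN, R_B = δ_0 / (δ_{BB} + 1/k) = 0.032694 / (0.000328 + 0.000119) = 73.1 kN.
Vertical equilibrium: R_A = ΣP − R_B = 141.5 − 73.1 = 68.4 kN.

R_A = 68.4 kN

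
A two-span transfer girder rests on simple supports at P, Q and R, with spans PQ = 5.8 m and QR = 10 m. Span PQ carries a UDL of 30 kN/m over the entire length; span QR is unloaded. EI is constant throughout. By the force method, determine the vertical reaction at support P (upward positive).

R_P = 79.02 kN

Insert a hinge at Q; M_Q is the redundant, and each span becomes simply supported.
Discontinuity in slope at Q on the released structure — sum the simple-span end rotations:
  span PQ: UDL 30: wL³/(24EI) = 243.9/EI
  relative rotation θ_0 = (243.9 + 0)/EI = 243.9/EI
A unit hogging moment at Q produces rotation L₁/(3EI) + L₂/(3EI) = 5.267/EI.
Compatibility: M_Q·(L₁+L₂)/(3EI) = θ_0, giving M_Q = 46.31 kN·m (hogging).
Span PQ, ΣM about P with M_Q applied at Q: R_Q^{PQ}·5.8 = 504.6 + 46.31, so R_Q^{PQ} = 94.98 kN and R_P = 174 − 94.98 = 79.02 kN.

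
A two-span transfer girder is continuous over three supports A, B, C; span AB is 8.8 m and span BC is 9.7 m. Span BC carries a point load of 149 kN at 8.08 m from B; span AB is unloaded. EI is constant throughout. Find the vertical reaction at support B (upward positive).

Insert a hinge at B; M_B is the redundant, and each span becomes simply supported.
Discontinuity in slope at B on the released structure — sum the simple-span end rotations:
  span BC: point load 149 at a = 8.08: Pab(L + b)/(6LEI) = 379.3/EI
  relative rotation θ_0 = (0 + 379.3)/EI = 379.3/EI
A unit hogging moment at B produces rotation L₁/(3EI) + L₂/(3EI) = 6.167/EI.
Slope continuity at B: θ_0 = M_B·6.167/EI, so M_B = 379.3/6.167 = 61.52 kN·m (hogging).
Span AB, ΣM about A with M_B applied at B: R_B^{AB}·8.8 = 0 + 61.52, so R_B^{AB} = 6.99 kN and R_A = 0 − 6.99 = -6.99 kN.
Span BC, ΣM about C: R_B^{BC}·9.7 = 241.4 + 61.52, so R_B^{BC} = 31.23 kN and R_C = 149 − 31.23 = 117.8 kN.
R_B = 6.99 + 31.23 = 38.22 kN.

R_B = 38.22 kN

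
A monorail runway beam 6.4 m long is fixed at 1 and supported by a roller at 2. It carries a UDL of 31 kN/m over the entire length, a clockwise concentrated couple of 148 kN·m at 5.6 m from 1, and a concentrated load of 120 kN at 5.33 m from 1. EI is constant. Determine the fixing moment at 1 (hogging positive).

M_1 = 150.6 kN·m

Choose R_2 as the redundant. The primary structure is the cantilever fixed at 1.
Deflection at 2 on the released cantilever, summing each load's contribution:
  UDL 31: wL⁴/(8EI) = 6501/EI
  clockwise couple 148 at a = 5.6: M₀a(2L − a)/(2EI) = 2984/EI
  point load 120 at a = 5.33: Pa²(3L − a)/(6EI) = 7881/EI
  δ_0 = 17365/EI
Tip deflection under a unit load at 2: L³/(3EI) = 87.38/EI.
Compatibility at 2: δ_0 − R_2·δ_{22} = 0, so R_2 = 17365/87.38 = 198.7 kN.
Moment equilibrium about 1: M_1 = Σ(load moments about 1) − R_2·L = 1422 − 198.7×6.4 = 150.6 kN·m.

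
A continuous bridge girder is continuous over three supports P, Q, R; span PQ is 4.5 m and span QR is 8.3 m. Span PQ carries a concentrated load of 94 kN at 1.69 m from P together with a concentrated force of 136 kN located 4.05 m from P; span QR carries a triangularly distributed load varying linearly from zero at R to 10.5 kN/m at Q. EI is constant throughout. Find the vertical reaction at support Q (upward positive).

R_Q = 212 kN

Insert a hinge at Q; M_Q is the redundant, and each span becomes simply supported.
Discontinuity in slope at Q on the released structure — sum the simple-span end rotations:
  span PQ: point load 94 at a = 1.69: Pab(L + a)/(6LEI) = 102.3/EI
  span PQ: point load 136 at a = 4.05: Pab(L + a)/(6LEI) = 78.49/EI
  span QR: triangular load, peak 10.5: w₀L³/(45EI) = 133.4/EI
  relative rotation θ_0 = (180.8 + 133.4)/EI = 314.2/EI
A unit hogging moment at Q produces rotation L₁/(3EI) + L₂/(3EI) = 4.267/EI.
Slope continuity at Q: θ_0 = M_Q·4.267/EI, so M_Q = 314.2/4.267 = 73.65 kN·m (hogging).
Span PQ, ΣM about P with M_Q applied at Q: R_Q^{PQ}·4.5 = 709.7 + 73.65, so R_Q^{PQ} = 174.1 kN and R_P = 230 − 174.1 = 55.93 kN.
Span QR, ΣM about R: R_Q^{QR}·8.3 = 241.1 + 73.65, so R_Q^{QR} = 37.92 kN and R_R = 43.58 − 37.92 = 5.651 kN.
R_Q = 174.1 + 37.92 = 212 kN.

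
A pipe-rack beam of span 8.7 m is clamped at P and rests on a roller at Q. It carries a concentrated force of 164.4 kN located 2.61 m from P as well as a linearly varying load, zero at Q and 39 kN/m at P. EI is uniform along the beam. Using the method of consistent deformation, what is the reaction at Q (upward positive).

Release the roller at Q. Primary structure: cantilever fixed at P.
Downward deflection at the released point Q due to the loads:
  point load 164.4 at a = 2.61: Pa²(3L − a)/(6EI) = 4384/EI
  triangular load, peak 39 at the fixed end: w₀L⁴/(30EI) = 7448/EI
  δ_0 = 11832/EI
Flexibility coefficient — unit upward force at Q: δ_{QQ} = L³/(3EI) = 219.5/EI.
The prop prevents deflection at Q: R_Q = δ_0/δ_{QQ} = 11832/219.5 = 53.9 kN.

R_Q = 53.9 kN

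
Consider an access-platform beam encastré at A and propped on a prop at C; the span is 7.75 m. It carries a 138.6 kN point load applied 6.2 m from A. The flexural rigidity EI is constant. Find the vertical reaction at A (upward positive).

R_A = 41.03 kN

Release the roller at C. Primary structure: cantilever fixed at A.
Downward deflection at the released point C due to the loads:
  point load 138.6 at a = 6.2: Pa²(3L − a)/(6EI) = 15140/EI
Flexibility coefficient — unit upward force at C: δ_{CC} = L³/(3EI) = 155.2/EI.
The prop prevents deflection at C: R_C = δ_0/δ_{CC} = 15140/155.2 = 97.57 kN.
Vertical equilibrium: R_A = ΣP − R_C = 138.6 − 97.57 = 41.03 kN.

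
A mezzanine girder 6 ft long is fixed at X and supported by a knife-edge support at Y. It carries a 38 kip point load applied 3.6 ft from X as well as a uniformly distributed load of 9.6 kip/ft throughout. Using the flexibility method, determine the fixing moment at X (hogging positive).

Take the reaction at Y as the redundant and release it; the primary structure is a cantilever fixed at X.
Downward deflection at the released point Y due to the loads:
  point load 38 at a = 3.6: Pa²(3L − a)/(6EI) = 1182/EI
  UDL 9.6: wL⁴/(8EI) = 1555/EI
  δ_0 = 2737/EI
Tip deflection under a unit load at Y: L³/(3EI) = 72/EI.
The prop prevents deflection at Y: R_Y = δ_0/δ_{YY} = 2737/72 = 38.02 kip.
Moment equilibrium about X: M_X = Σ(load moments about X) − R_Y·L = 309.6 − 38.02×6 = 81.5 kip·ft.

M_X = 81.5 kip·ft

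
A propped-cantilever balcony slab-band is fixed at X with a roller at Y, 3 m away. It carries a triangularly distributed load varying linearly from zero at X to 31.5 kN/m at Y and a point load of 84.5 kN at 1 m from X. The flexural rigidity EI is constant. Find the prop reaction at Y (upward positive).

Remove the prop at Y; the released (primary) structure is a cantilever built in at X.
Downward deflection at the released point Y due to the loads:
  triangular load, peak 31.5 at the free end: 11w₀L⁴/(120EI) = 233.9/EI
  point load 84.5 at a = 1: Pa²(3L − a)/(6EI) = 112.7/EI
  δ_0 = 346.6/EI
Flexibility coefficient — unit upward force at Y: δ_{YY} = L³/(3EI) = 9/EI.
Compatibility at Y: δ_0 − R_Y·δ_{YY} = 0, so R_Y = 346.6/9 = 38.51 kN.

R_Y = 38.51 kN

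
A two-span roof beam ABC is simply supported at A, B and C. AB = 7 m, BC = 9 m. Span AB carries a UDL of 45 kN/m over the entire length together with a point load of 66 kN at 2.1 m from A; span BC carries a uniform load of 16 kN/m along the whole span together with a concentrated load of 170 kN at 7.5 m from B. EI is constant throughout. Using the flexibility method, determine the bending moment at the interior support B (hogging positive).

M_B = 309 kN·m

Release continuity at B by inserting a hinge; the redundant is the internal moment M_B. The primary structure is two simply-supported spans AB and BC.
Discontinuity in slope at B on the released structure — sum the simple-span end rotations:
  span AB: UDL 45: wL³/(24EI) = 643.1/EI
  span AB: point load 66 at a = 2.1: Pab(L + a)/(6LEI) = 147.1/EI
  span BC: UDL 16: wL³/(24EI) = 486/EI
  span BC: point load 170 at a = 7.5: Pab(L + b)/(6LEI) = 371.9/EI
  relative rotation θ_0 = (790.3 + 857.9)/EI = 1648/EI
A unit hogging moment at B produces rotation L₁/(3EI) + L₂/(3EI) = 5.333/EI.
Slope continuity at B: θ_0 = M_B·5.333/EI, so M_B = 1648/5.333 = 309 kN·m (hogging).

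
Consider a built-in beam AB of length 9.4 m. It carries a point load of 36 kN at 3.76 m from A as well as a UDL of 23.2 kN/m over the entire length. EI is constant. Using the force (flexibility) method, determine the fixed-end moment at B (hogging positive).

M_B = 203.3 kN·m

Release both end moments; the primary structure is a simply-supported span AB with redundants M_A and M_B.
End rotations of the released simple span under the applied load (×1/EI):
  at A: point load 36 at a = 3.76: Pab(L + b)/(6LEI) = 203.6/EI
  at B: point load 36 at a = 3.76: Pab(L + a)/(6LEI) = 178.1/EI
  at A: UDL 23.2: wL³/(24EI) = 802.9/EI
  at B: UDL 23.2: wL³/(24EI) = 802.9/EI
  θ_A0 = 1006/EI,  θ_B0 = 981/EI
Flexibility coefficients: a unit moment at one end gives L/(3EI) there and L/(6EI) at the far end, so f₁₁ = f₂₂ = 3.133/EI and f₁₂ = f₂₁ = 1.567/EI.
Compatibility — zero rotation at each built-in end:
  3.133 M_A + 1.567 M_B = 1006
  1.567 M_A + 3.133 M_B = 981
Solving the pair gives M_A = 219.6 kN·m and M_B = 203.3 kN·m (hogging).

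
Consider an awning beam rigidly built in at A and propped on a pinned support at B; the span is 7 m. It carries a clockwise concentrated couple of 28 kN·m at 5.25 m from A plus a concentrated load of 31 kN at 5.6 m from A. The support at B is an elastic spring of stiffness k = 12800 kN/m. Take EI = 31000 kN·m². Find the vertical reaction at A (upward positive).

R_A = 4.12 kN

Remove the prop at B; the released (primary) structure is a cantilever built in at A.
Deflection at B on the released cantilever, summing each load's contribution:
  clockwise couple 28 at a = 5.25: M₀a(2L − a)/(2EI) = 643.1/EI
  point load 31 at a = 5.6: Pa²(3L − a)/(6EI) = 2495/EI
  δ_0 = 3138/EI
Flexibility coefficient — unit upward force at B: δ_{BB} = L³/(3EI) = 114.3/EI.
With EI = 31000 kN·m²: δ_0 = 0.10124 m and δ_{BB} = 0.003688 m/kN.
Compatibility — the spring shortens by R_B/k under the reaction it provides: δ_0 − R_B·δ_{BB} = R_B/k. With 1/k = 0.000078 m/kN, R_B = δ_0 / (δ_{BB} + 1/k) = 0.10124 / (0.003688 + 0.000078) = 26.88 kN.
Vertical equilibrium: R_A = ΣP − R_B = 31 − 26.88 = 4.12 kN.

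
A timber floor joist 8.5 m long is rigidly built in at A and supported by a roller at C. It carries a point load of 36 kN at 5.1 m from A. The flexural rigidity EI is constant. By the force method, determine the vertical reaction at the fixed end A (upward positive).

R_A = 20.45 kN

Release the roller at C. Primary structure: cantilever fixed at A.
Free-end deflection of the primary structure under the applied loading (downward +):
  point load 36 at a = 5.1: Pa²(3L − a)/(6EI) = 3184/EI
Flexibility coefficient — unit upward force at C: δ_{CC} = L³/(3EI) = 204.7/EI.
Compatibility at C: δ_0 − R_C·δ_{CC} = 0, so R_C = 3184/204.7 = 15.55 kN.
Vertical equilibrium: R_A = ΣP − R_C = 36 − 15.55 = 20.45 kN.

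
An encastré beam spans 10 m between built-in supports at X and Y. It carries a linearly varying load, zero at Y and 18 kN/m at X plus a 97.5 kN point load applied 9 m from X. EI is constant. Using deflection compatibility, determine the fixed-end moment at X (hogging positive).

Take the two fixed-end moments M_X, M_Y as redundants; the released structure is the simple span XY.
On the primary (simply-supported) span, the end slopes from the loading are:
  at X: triangular load, peak 18: w₀L³/(45EI) = 400/EI
  at Y: triangular load, peak 18: 7w₀L³/(360EI) = 350/EI
  at X: point load 97.5 at a = 9: Pab(L + b)/(6LEI) = 160.9/EI
  at Y: point load 97.5 at a = 9: Pab(L + a)/(6LEI) = 277.9/EI
  θ_X0 = 560.9/EI,  θ_Y0 = 627.9/EI
Flexibility coefficients: a unit moment at one end gives L/(3EI) there and L/(6EI) at the far end, so f₁₁ = f₂₂ = 3.333/EI and f₁₂ = f₂₁ = 1.667/EI.
Compatibility — zero rotation at each built-in end:
  3.333 M_X + 1.667 M_Y = 560.9
  1.667 M_X + 3.333 M_Y = 627.9
Solving the pair gives M_X = 98.78 kN·m and M_Y = 139 kN·m (hogging).

M_X = 98.78 kN·m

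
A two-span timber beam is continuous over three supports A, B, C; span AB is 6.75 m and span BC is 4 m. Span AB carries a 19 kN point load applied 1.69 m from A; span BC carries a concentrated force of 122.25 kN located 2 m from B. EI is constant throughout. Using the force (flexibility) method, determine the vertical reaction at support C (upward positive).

R_C = 50.23 kN

Release continuity at B by inserting a hinge; the redundant is the internal moment M_B. The primary structure is two simply-supported spans AB and BC.
End slopes at the hinge B, treating each span as simply supported:
  span AB: point load 19 at a = 1.69: Pab(L + a)/(6LEI) = 33.86/EI
  span BC: point load 122.25 at a = 2: Pab(L + b)/(6LEI) = 122.2/EI
  relative rotation θ_0 = (33.86 + 122.2)/EI = 156.1/EI
A unit hogging moment at B produces rotation L₁/(3EI) + L₂/(3EI) = 3.583/EI.
Compatibility: M_B·(L₁+L₂)/(3EI) = θ_0, giving M_B = 43.57 kN·m (hogging).
Span BC, ΣM about C: R_B^{BC}·4 = 244.5 + 43.57, so R_B^{BC} = 72.02 kN and R_C = 122.2 − 72.02 = 50.23 kN.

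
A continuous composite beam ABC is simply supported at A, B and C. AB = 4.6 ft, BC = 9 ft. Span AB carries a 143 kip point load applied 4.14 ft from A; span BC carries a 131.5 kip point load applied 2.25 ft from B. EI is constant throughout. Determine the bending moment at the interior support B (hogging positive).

M_B = 147.5 kip·ft

Insert a hinge at B; M_B is the redundant, and each span becomes simply supported.
End slopes at the hinge B, treating each span as simply supported:
  span AB: point load 143 at a = 4.14: Pab(L + a)/(6LEI) = 86.24/EI
  span BC: point load 131.5 at a = 2.25: Pab(L + b)/(6LEI) = 582.5/EI
  relative rotation θ_0 = (86.24 + 582.5)/EI = 668.7/EI
A unit hogging moment at B produces rotation L₁/(3EI) + L₂/(3EI) = 4.533/EI.
Slope continuity at B: θ_0 = M_B·4.533/EI, so M_B = 668.7/4.533 = 147.5 kip·ft (hogging).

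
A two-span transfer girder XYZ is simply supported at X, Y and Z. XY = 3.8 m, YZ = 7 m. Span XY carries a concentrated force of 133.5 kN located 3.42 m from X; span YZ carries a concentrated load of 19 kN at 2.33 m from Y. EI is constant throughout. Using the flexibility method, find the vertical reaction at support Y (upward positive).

Release continuity at Y by inserting a hinge; the redundant is the internal moment M_Y. The primary structure is two simply-supported spans XY and YZ.
Discontinuity in slope at Y on the released structure — sum the simple-span end rotations:
  span XY: point load 133.5 at a = 3.42: Pab(L + a)/(6LEI) = 54.94/EI
  span YZ: point load 19 at a = 2.33: Pab(L + b)/(6LEI) = 57.44/EI
  relative rotation θ_0 = (54.94 + 57.44)/EI = 112.4/EI
A unit hogging moment at Y produces rotation L₁/(3EI) + L₂/(3EI) = 3.6/EI.
Compatibility: M_Y·(L₁+L₂)/(3EI) = θ_0, giving M_Y = 31.22 kN·m (hogging).
Span XY, ΣM about X with M_Y applied at Y: R_Y^{XY}·3.8 = 456.6 + 31.22, so R_Y^{XY} = 128.4 kN and R_X = 133.5 − 128.4 = 5.135 kN.
Span YZ, ΣM about Z: R_Y^{YZ}·7 = 88.73 + 31.22, so R_Y^{YZ} = 17.14 kN and R_Z = 19 − 17.14 = 1.865 kN.
R_Y = 128.4 + 17.14 = 145.5 kN.

R_Y = 145.5 kN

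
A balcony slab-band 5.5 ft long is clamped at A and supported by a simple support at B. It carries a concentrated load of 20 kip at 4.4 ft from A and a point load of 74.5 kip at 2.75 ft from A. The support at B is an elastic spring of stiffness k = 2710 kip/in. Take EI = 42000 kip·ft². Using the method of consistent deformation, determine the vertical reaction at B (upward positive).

R_B = 36.51 kip

Remove the prop at B; the released (primary) structure is a cantilever built in at A.
Downward deflection at the released point B due to the loads:
  point load 20 at a = 4.4: Pa²(3L − a)/(6EI) = 780.9/EI
  point load 74.5 at a = 2.75: Pa²(3L − a)/(6EI) = 1291/EI
  δ_0 = 2072/EI
Flexibility coefficient — unit upward force at B: δ_{BB} = L³/(3EI) = 55.46/EI.
With EI = 42000 kip·ft²: δ_0 = 0.049333 ft and δ_{BB} = 0.00132 ft/kip.
Compatibility — the spring shortens by R_B/k under the reaction it provides: δ_0 − R_B·δ_{BB} = R_B/k. With 1/k = 1/(2710×12) ft/kip = 0.000031 ft/kip, R_B = δ_0 / (δ_{BB} + 1/k) = 0.049333 / (0.00132 + 0.000031) = 36.51 kip.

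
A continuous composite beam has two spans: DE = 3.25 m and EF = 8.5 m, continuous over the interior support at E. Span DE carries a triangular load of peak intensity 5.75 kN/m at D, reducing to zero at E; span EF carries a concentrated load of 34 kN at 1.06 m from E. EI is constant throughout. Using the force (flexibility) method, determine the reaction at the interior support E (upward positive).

R_E = 42.39 kN

Insert a hinge at E; M_E is the redundant, and each span becomes simply supported.
End slopes at the hinge E, treating each span as simply supported:
  span DE: triangular load, peak 5.75: 7w₀L³/(360EI) = 3.838/EI
  span EF: point load 34 at a = 1.06: Pab(L + b)/(6LEI) = 83.81/EI
  relative rotation θ_0 = (3.838 + 83.81)/EI = 87.64/EI
A unit hogging moment at E produces rotation L₁/(3EI) + L₂/(3EI) = 3.917/EI.
Slope continuity at E: θ_0 = M_E·3.917/EI, so M_E = 87.64/3.917 = 22.38 kN·m (hogging).
Span DE, ΣM about D with M_E applied at E: R_E^{DE}·3.25 = 10.12 + 22.38, so R_E^{DE} = 10 kN and R_D = 9.344 − 10 = -0.6561 kN.
Span EF, ΣM about F: R_E^{EF}·8.5 = 253 + 22.38, so R_E^{EF} = 32.39 kN and R_F = 34 − 32.39 = 1.607 kN.
R_E = 10 + 32.39 = 42.39 kN.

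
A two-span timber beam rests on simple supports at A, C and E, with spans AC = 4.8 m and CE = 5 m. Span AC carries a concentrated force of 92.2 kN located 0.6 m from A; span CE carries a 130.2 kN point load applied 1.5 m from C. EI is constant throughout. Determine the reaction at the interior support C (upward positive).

R_C = 132.3 kN

Take M_C as the redundant. Released structure: two simple spans AC and CE with a hinge at C.
End slopes at the hinge C, treating each span as simply supported:
  span AC: point load 92.2 at a = 0.6: Pab(L + a)/(6LEI) = 43.56/EI
  span CE: point load 130.2 at a = 1.5: Pab(L + b)/(6LEI) = 193.7/EI
  relative rotation θ_0 = (43.56 + 193.7)/EI = 237.2/EI
A unit hogging moment at C produces rotation L₁/(3EI) + L₂/(3EI) = 3.267/EI.
Slope continuity at C: θ_0 = M_C·3.267/EI, so M_C = 237.2/3.267 = 72.62 kN·m (hogging).
Span AC, ΣM about A with M_C applied at C: R_C^{AC}·4.8 = 55.32 + 72.62, so R_C^{AC} = 26.65 kN and R_A = 92.2 − 26.65 = 65.55 kN.
Span CE, ΣM about E: R_C^{CE}·5 = 455.7 + 72.62, so R_C^{CE} = 105.7 kN and R_E = 130.2 − 105.7 = 24.54 kN.
R_C = 26.65 + 105.7 = 132.3 kN.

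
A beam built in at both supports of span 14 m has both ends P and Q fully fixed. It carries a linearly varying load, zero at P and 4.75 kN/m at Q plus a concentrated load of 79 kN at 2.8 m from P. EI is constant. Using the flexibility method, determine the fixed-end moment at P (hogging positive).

Take the two fixed-end moments M_P, M_Q as redundants; the released structure is the simple span PQ.
End rotations of the released simple span under the applied load (×1/EI):
  at P: triangular load, peak 4.75: 7w₀L³/(360EI) = 253.4/EI
  at Q: triangular load, peak 4.75: w₀L³/(45EI) = 289.6/EI
  at P: point load 79 at a = 2.8: Pab(L + b)/(6LEI) = 743.2/EI
  at Q: point load 79 at a = 2.8: Pab(L + a)/(6LEI) = 495.5/EI
  θ_P0 = 996.7/EI,  θ_Q0 = 785.1/EI
Flexibility coefficients: a unit moment at one end gives L/(3EI) there and L/(6EI) at the far end, so f₁₁ = f₂₂ = 4.667/EI and f₁₂ = f₂₁ = 2.333/EI.
Compatibility — zero rotation at each built-in end:
  4.667 M_P + 2.333 M_Q = 996.7
  2.333 M_P + 4.667 M_Q = 785.1
Solving the pair gives M_P = 172.6 kN·m and M_Q = 81.94 kN·m (hogging).

M_P = 172.6 kN·m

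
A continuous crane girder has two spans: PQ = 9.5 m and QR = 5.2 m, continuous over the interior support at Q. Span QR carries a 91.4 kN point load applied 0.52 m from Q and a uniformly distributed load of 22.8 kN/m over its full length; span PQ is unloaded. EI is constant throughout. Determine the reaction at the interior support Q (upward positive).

Take M_Q as the redundant. Released structure: two simple spans PQ and QR with a hinge at Q.
Discontinuity in slope at Q on the released structure — sum the simple-span end rotations:
  span QR: point load 91.4 at a = 0.52: Pab(L + b)/(6LEI) = 70.44/EI
  span QR: UDL 22.8: wL³/(24EI) = 133.6/EI
  relative rotation θ_0 = (0 + 204)/EI = 204/EI
A unit hogging moment at Q produces rotation L₁/(3EI) + L₂/(3EI) = 4.9/EI.
Compatibility: M_Q·(L₁+L₂)/(3EI) = θ_0, giving M_Q = 41.64 kN·m (hogging).
Span PQ, ΣM about P with M_Q applied at Q: R_Q^{PQ}·9.5 = 0 + 41.64, so R_Q^{PQ} = 4.383 kN and R_P = 0 − 4.383 = -4.383 kN.
Span QR, ΣM about R: R_Q^{QR}·5.2 = 736 + 41.64, so R_Q^{QR} = 149.5 kN and R_R = 210 − 149.5 = 60.41 kN.
R_Q = 4.383 + 149.5 = 153.9 kN.

R_Q = 153.9 kN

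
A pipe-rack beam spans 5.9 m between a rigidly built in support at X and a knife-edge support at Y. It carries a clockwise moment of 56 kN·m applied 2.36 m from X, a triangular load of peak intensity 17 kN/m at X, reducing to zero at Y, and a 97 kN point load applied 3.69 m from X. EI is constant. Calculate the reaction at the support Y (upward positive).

Choose R_Y as the redundant. The primary structure is the cantilever fixed at X.
Downward deflection at the released point Y due to the loads:
  clockwise couple 56 at a = 2.36: M₀a(2L − a)/(2EI) = 623.8/EI
  triangular load, peak 17 at the fixed end: w₀L⁴/(30EI) = 686.7/EI
  point load 97 at a = 3.69: Pa²(3L − a)/(6EI) = 3084/EI
  δ_0 = 4394/EI
Tip deflection under a unit load at Y: L³/(3EI) = 68.46/EI.
Compatibility at Y: δ_0 − R_Y·δ_{YY} = 0, so R_Y = 4394/68.46 = 64.19 kN.

R_Y = 64.19 kN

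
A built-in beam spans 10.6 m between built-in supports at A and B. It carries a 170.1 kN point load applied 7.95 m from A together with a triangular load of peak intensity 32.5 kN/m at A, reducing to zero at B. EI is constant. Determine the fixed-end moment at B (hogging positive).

Release both end moments; the primary structure is a simply-supported span AB with redundants M_A and M_B.
End rotations of the released simple span under the applied load (×1/EI):
  at A: point load 170.1 at a = 7.95: Pab(L + b)/(6LEI) = 746.6/EI
  at B: point load 170.1 at a = 7.95: Pab(L + a)/(6LEI) = 1045/EI
  at A: triangular load, peak 32.5: w₀L³/(45EI) = 860.2/EI
  at B: triangular load, peak 32.5: 7w₀L³/(360EI) = 752.7/EI
  θ_A0 = 1607/EI,  θ_B0 = 1798/EI
Flexibility coefficients: a unit moment at one end gives L/(3EI) there and L/(6EI) at the far end, so f₁₁ = f₂₂ = 3.533/EI and f₁₂ = f₂₁ = 1.767/EI.
Compatibility — zero rotation at each built-in end:
  3.533 M_A + 1.767 M_B = 1607
  1.767 M_A + 3.533 M_B = 1798
Solving the pair gives M_A = 267.1 kN·m and M_B = 375.3 kN·m (hogging).

M_B = 375.3 kN·m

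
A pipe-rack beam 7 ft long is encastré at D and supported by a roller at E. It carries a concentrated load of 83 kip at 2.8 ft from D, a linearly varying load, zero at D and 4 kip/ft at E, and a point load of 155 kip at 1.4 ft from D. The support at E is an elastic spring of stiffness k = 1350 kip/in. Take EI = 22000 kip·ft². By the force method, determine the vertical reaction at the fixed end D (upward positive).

Take the reaction at E as the redundant and release it; the primary structure is a cantilever fixed at D.
Primary-structure tip deflection at E by superposition:
  point load 83 at a = 2.8: Pa²(3L − a)/(6EI) = 1974/EI
  triangular load, peak 4 at the free end: 11w₀L⁴/(120EI) = 880.4/EI
  point load 155 at a = 1.4: Pa²(3L − a)/(6EI) = 992.4/EI
  δ_0 = 3847/EI
Flexibility coefficient — unit upward force at E: δ_{EE} = L³/(3EI) = 114.3/EI.
With EI = 22000 kip·ft²: δ_0 = 0.17485 ft and δ_{EE} = 0.005197 ft/kip.
Compatibility — the spring shortens by R_E/k under the reaction it provides: δ_0 − R_E·δ_{EE} = R_E/k. With 1/k = 1/(1350×12) ft/kip = 0.000062 ft/kip, R_E = δ_0 / (δ_{EE} + 1/k) = 0.17485 / (0.005197 + 0.000062) = 33.25 kip.
Vertical equilibrium: R_D = ΣP − R_E = 252 − 33.25 = 218.8 kip.

R_D = 218.8 kip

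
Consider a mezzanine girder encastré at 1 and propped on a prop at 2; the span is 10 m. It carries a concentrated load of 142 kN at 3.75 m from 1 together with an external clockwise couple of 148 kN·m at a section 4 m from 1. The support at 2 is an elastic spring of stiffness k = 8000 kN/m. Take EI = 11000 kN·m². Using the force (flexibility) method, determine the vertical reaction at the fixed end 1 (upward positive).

Choose R_2 as the redundant. The primary structure is the cantilever fixed at 1.
Primary-structure tip deflection at 2 by superposition:
  point load 142 at a = 3.75: Pa²(3L − a)/(6EI) = 8736/EI
  clockwise couple 148 at a = 4: M₀a(2L − a)/(2EI) = 4736/EI
  δ_0 = 13472/EI
Tip deflection under a unit load at 2: L³/(3EI) = 333.3/EI.
With EI = 11000 kN·m²: δ_0 = 1.2248 m and δ_{22} = 0.030303 m/kN.
Compatibility — the spring shortens by R_2/k under the reaction it provides: δ_0 − R_2·δ_{22} = R_2/k. With 1/k = 0.000125 m/kN, R_2 = δ_0 / (δ_{22} + 1/k) = 1.2248 / (0.030303 + 0.000125) = 40.25 kN.
Vertical equilibrium: R_1 = ΣP − R_2 = 142 − 40.25 = 101.7 kN.

R_1 = 101.7 kN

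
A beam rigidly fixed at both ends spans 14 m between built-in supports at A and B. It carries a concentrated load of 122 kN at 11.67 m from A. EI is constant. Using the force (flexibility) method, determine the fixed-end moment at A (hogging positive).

Take the two fixed-end moments M_A, M_B as redundants; the released structure is the simple span AB.
On the primary (simply-supported) span, the end slopes from the loading are:
  at A: point load 122 at a = 11.67: Pab(L + b)/(6LEI) = 644.9/EI
  at B: point load 122 at a = 11.67: Pab(L + a)/(6LEI) = 1014/EI
  θ_A0 = 644.9/EI,  θ_B0 = 1014/EI
Flexibility coefficients: a unit moment at one end gives L/(3EI) there and L/(6EI) at the far end, so f₁₁ = f₂₂ = 4.667/EI and f₁₂ = f₂₁ = 2.333/EI.
Compatibility — zero rotation at each built-in end:
  4.667 M_A + 2.333 M_B = 644.9
  2.333 M_A + 4.667 M_B = 1014
Solving the pair gives M_A = 39.44 kN·m and M_B = 197.5 kN·m (hogging).

M_A = 39.44 kN·m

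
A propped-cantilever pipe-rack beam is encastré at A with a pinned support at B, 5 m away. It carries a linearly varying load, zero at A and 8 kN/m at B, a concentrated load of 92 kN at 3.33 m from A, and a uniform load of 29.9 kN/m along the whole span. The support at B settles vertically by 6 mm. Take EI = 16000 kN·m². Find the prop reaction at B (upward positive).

R_B = 112.4 kN

Take the reaction at B as the redundant and release it; the primary structure is a cantilever fixed at A.
Primary-structure tip deflection at B by superposition:
  triangular load, peak 8 at the free end: 11w₀L⁴/(120EI) = 458.3/EI
  point load 92 at a = 3.33: Pa²(3L − a)/(6EI) = 1984/EI
  UDL 29.9: wL⁴/(8EI) = 2336/EI
  δ_0 = 4779/EI
Tip deflection under a unit load at B: L³/(3EI) = 41.67/EI.
With EI = 16000 kN·m²: δ_0 = 0.29866 m and δ_{BB} = 0.002604 m/kN.
Compatibility — the beam at B must follow the support down by 0.006 m: δ_0 − R_B·δ_{BB} = 0.006, so R_B = (0.29866 − 0.006)/0.002604 = 112.4 kN.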